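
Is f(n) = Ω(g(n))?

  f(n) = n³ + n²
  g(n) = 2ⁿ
False

f(n) = n³ + n² is O(n³), and g(n) = 2ⁿ is O(2ⁿ).
Since O(n³) grows slower than O(2ⁿ), f(n) = Ω(g(n)) is false.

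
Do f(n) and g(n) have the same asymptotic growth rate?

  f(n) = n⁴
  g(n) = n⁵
False

f(n) = n⁴ is O(n⁴), and g(n) = n⁵ is O(n⁵).
Since they have different growth rates, f(n) = Θ(g(n)) is false.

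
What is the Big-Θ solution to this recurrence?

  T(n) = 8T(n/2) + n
Θ(n³)

Master Theorem: a = 8, b = 2, f(n) = n.
Compute the critical exponent d = log₂(8) = 3.
Compare f(n) = Θ(n) against n^d:
  k = 1 < d = 3, so f(n) = O(n^(d-ε)) — Case 1.
  The recursion cost dominates: T(n) = Θ(n^d) = Θ(n³).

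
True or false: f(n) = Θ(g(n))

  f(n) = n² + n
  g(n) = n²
True

f(n) = n² + n and g(n) = n² are both O(n²).
Since they have the same asymptotic growth rate, f(n) = Θ(g(n)) is true.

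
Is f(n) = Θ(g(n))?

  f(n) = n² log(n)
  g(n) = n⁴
False

f(n) = n² log(n) is O(n² log n), and g(n) = n⁴ is O(n⁴).
Since they have different growth rates, f(n) = Θ(g(n)) is false.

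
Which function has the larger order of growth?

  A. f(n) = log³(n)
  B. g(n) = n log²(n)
B

f(n) = log³(n) is O(log³ n), while g(n) = n log²(n) is O(n log² n).
Since O(n log² n) grows faster than O(log³ n), g(n) dominates.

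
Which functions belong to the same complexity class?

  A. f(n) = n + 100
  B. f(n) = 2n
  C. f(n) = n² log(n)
A and B

Examining each function:
  A. n + 100 is O(n)
  B. 2n is O(n)
  C. n² log(n) is O(n² log n)

Functions A and B both have the same complexity class.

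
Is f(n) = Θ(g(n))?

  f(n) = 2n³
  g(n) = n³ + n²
True

f(n) = 2n³ and g(n) = n³ + n² are both O(n³).
Since they have the same asymptotic growth rate, f(n) = Θ(g(n)) is true.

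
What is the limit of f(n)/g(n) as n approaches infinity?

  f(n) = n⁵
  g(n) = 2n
∞

Since n⁵ (O(n⁵)) grows faster than 2n (O(n)),
the ratio f(n)/g(n) → ∞ as n → ∞.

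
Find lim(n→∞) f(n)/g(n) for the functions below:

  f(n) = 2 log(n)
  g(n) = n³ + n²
0

Since 2 log(n) (O(log n)) grows slower than n³ + n² (O(n³)),
the ratio f(n)/g(n) → 0 as n → ∞.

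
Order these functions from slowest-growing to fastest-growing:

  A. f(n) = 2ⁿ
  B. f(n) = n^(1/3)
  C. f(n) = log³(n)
C < B < A

Comparing growth rates:
C = log³(n) is O(log³ n)
B = n^(1/3) is O(n^(1/3))
A = 2ⁿ is O(2ⁿ)

Therefore, the order from slowest to fastest is: C < B < A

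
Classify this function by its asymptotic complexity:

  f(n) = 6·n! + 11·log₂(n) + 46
O(n!)

The dominant term in 6·n! + 11·log₂(n) + 46 is 6·n!, which is Θ(n!).
Lower-order terms (11·log₂(n), 46) are asymptotically negligible.
Constants are absorbed, so the tightest bound is O(n!).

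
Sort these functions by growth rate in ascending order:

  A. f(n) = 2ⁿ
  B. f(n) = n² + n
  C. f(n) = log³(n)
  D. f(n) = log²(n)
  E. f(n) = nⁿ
D < C < B < A < E

Comparing growth rates:
D = log²(n) is O(log² n)
C = log³(n) is O(log³ n)
B = n² + n is O(n²)
A = 2ⁿ is O(2ⁿ)
E = nⁿ is O(nⁿ)

Therefore, the order from slowest to fastest is: D < C < B < A < E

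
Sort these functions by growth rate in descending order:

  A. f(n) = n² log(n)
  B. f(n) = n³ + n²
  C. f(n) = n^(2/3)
B > A > C

Comparing growth rates:
B = n³ + n² is O(n³)
A = n² log(n) is O(n² log n)
C = n^(2/3) is O(n^(2/3))

Therefore, the order from fastest to slowest is: B > A > C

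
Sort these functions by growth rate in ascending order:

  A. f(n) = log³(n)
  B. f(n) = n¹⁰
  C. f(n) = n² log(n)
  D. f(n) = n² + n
A < D < C < B

Comparing growth rates:
A = log³(n) is O(log³ n)
D = n² + n is O(n²)
C = n² log(n) is O(n² log n)
B = n¹⁰ is O(n¹⁰)

Therefore, the order from slowest to fastest is: A < D < C < B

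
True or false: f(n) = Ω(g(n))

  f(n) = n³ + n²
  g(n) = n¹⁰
False

f(n) = n³ + n² is O(n³), and g(n) = n¹⁰ is O(n¹⁰).
Since O(n³) grows slower than O(n¹⁰), f(n) = Ω(g(n)) is false.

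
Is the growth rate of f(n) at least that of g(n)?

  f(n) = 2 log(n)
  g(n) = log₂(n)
True

f(n) = 2 log(n) and g(n) = log₂(n) are both O(log n).
Big-Ω permits equal growth rates (f ≥ c·g for some c > 0), so f(n) = Ω(g(n)) is true.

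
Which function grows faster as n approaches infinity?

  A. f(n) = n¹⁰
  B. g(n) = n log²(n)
A

f(n) = n¹⁰ is O(n¹⁰), while g(n) = n log²(n) is O(n log² n).
Since O(n¹⁰) grows faster than O(n log² n), f(n) dominates.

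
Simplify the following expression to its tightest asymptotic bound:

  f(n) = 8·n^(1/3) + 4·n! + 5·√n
Θ(n!)

Order the terms by growth rate: 8·n^(1/3) ≺ 5·√n ≺ 4·n!.
The fastest-growing term 4·n! dominates as n → ∞; dropping its constant factor gives Θ(n!).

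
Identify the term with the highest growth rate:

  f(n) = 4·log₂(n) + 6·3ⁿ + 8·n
6·3ⁿ

Looking at each term:
  - 4·log₂(n) is O(log n)
  - 6·3ⁿ is O(3ⁿ)
  - 8·n is O(n)

The term 6·3ⁿ (O(3ⁿ)) grows fastest and dominates all others.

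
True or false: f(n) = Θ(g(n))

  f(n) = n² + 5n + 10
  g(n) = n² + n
True

f(n) = n² + 5n + 10 and g(n) = n² + n are both O(n²).
Since they have the same asymptotic growth rate, f(n) = Θ(g(n)) is true.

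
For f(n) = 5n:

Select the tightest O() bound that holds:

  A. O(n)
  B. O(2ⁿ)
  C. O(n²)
A

f(n) = 5n is O(n).
All listed options are valid Big-O bounds (upper bounds),
but O(n) is the tightest (smallest valid bound).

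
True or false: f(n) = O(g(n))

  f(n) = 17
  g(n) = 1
True

f(n) = 17 and g(n) = 1 are both O(1).
Big-O permits equal growth rates (f ≤ c·g for some c), so f(n) = O(g(n)) is true.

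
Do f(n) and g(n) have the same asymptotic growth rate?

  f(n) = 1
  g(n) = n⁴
False

f(n) = 1 is O(1), and g(n) = n⁴ is O(n⁴).
Since they have different growth rates, f(n) = Θ(g(n)) is false.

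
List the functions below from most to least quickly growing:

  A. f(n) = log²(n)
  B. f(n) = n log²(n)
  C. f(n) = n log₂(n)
B > C > A

Comparing growth rates:
B = n log²(n) is O(n log² n)
C = n log₂(n) is O(n log n)
A = log²(n) is O(log² n)

Therefore, the order from fastest to slowest is: B > C > A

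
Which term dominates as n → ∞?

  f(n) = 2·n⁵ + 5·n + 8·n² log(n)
2·n⁵

Looking at each term:
  - 2·n⁵ is O(n⁵)
  - 5·n is O(n)
  - 8·n² log(n) is O(n² log n)

The term 2·n⁵ (O(n⁵)) grows fastest and dominates all others.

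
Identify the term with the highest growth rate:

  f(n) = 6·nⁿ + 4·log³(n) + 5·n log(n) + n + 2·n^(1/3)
6·nⁿ

Looking at each term:
  - 6·nⁿ is O(nⁿ)
  - 4·log³(n) is O(log³ n)
  - 5·n log(n) is O(n log n)
  - n is O(n)
  - 2·n^(1/3) is O(n^(1/3))

The term 6·nⁿ (O(nⁿ)) grows fastest and dominates all others.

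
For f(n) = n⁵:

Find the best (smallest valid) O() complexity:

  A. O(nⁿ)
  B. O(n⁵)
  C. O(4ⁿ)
B

f(n) = n⁵ is O(n⁵).
All listed options are valid Big-O bounds (upper bounds),
but O(n⁵) is the tightest (smallest valid bound).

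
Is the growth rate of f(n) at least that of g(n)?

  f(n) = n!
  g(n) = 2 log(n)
True

f(n) = n! is O(n!), and g(n) = 2 log(n) is O(log n).
Since O(n!) grows at least as fast as O(log n), f(n) = Ω(g(n)) is true.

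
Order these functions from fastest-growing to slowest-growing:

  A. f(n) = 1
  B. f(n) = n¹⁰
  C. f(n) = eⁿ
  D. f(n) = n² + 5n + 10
C > B > D > A

Comparing growth rates:
C = eⁿ is O(eⁿ)
B = n¹⁰ is O(n¹⁰)
D = n² + 5n + 10 is O(n²)
A = 1 is O(1)

Therefore, the order from fastest to slowest is: C > B > D > A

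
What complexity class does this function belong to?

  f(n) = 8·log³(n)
O(log³ n)

The dominant term in 8·log³(n) is 8·log³(n), which is Θ(log³ n).
Constants are absorbed, so the tightest bound is O(log³ n).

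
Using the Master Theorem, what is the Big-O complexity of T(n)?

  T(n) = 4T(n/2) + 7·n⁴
Θ(n⁴)

Master Theorem: a = 4, b = 2, f(n) = 7·n⁴.
Compute the critical exponent d = log₂(4) = 2.
Compare f(n) = Θ(n⁴) against n^d:
  k = 4 > d = 2, so f(n) = Ω(n^(d+ε)) — Case 3.
  Regularity: a·(n/b)^4/n^4 = a/b^4 = 4/16 < 1 ✓.
  The top-level work dominates: T(n) = Θ(f(n)) = Θ(n⁴).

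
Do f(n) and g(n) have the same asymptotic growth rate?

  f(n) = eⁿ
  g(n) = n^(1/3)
False

f(n) = eⁿ is O(eⁿ), and g(n) = n^(1/3) is O(n^(1/3)).
Since they have different growth rates, f(n) = Θ(g(n)) is false.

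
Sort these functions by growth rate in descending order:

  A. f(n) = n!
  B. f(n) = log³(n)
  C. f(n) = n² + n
A > C > B

Comparing growth rates:
A = n! is O(n!)
C = n² + n is O(n²)
B = log³(n) is O(log³ n)

Therefore, the order from fastest to slowest is: A > C > B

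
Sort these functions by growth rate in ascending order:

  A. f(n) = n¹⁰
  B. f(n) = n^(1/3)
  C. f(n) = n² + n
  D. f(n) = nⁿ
B < C < A < D

Comparing growth rates:
B = n^(1/3) is O(n^(1/3))
C = n² + n is O(n²)
A = n¹⁰ is O(n¹⁰)
D = nⁿ is O(nⁿ)

Therefore, the order from slowest to fastest is: B < C < A < D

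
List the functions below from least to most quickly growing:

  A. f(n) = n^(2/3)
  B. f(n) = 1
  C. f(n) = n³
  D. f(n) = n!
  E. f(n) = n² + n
B < A < E < C < D

Comparing growth rates:
B = 1 is O(1)
A = n^(2/3) is O(n^(2/3))
E = n² + n is O(n²)
C = n³ is O(n³)
D = n! is O(n!)

Therefore, the order from slowest to fastest is: B < A < E < C < D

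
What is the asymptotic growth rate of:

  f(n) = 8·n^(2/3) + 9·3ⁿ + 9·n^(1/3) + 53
Θ(3ⁿ)

Order the terms by growth rate: 53 ≺ 9·n^(1/3) ≺ 8·n^(2/3) ≺ 9·3ⁿ.
The fastest-growing term 9·3ⁿ dominates as n → ∞; dropping its constant factor gives Θ(3ⁿ).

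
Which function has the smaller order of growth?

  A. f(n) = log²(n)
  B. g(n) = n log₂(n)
A

f(n) = log²(n) is O(log² n), while g(n) = n log₂(n) is O(n log n).
Since O(log² n) grows slower than O(n log n), f(n) is dominated.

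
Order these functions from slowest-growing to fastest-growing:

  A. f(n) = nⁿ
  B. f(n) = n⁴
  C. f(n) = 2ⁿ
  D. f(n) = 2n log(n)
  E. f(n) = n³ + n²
D < E < B < C < A

Comparing growth rates:
D = 2n log(n) is O(n log n)
E = n³ + n² is O(n³)
B = n⁴ is O(n⁴)
C = 2ⁿ is O(2ⁿ)
A = nⁿ is O(nⁿ)

Therefore, the order from slowest to fastest is: D < E < B < C < A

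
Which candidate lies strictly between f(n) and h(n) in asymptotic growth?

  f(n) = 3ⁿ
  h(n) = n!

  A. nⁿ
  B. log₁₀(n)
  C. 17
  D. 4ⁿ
D

We need g(n) with 3ⁿ = o(g(n)) and g(n) = o(n!), i.e. O(3ⁿ) ≺ g ≺ O(n!).
Check each option:
  A. nⁿ — O(nⁿ) does not grow strictly slower than h(n)
  B. log₁₀(n) — O(log n) does not grow strictly faster than f(n)
  C. 17 — O(1) does not grow strictly faster than f(n)
  D. 4ⁿ — O(4ⁿ) is strictly between O(3ⁿ) and O(n!) ✓

Only option D (4ⁿ) lies strictly between.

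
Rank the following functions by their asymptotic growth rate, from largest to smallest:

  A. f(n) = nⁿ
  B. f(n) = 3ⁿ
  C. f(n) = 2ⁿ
A > B > C

Comparing growth rates:
A = nⁿ is O(nⁿ)
B = 3ⁿ is O(3ⁿ)
C = 2ⁿ is O(2ⁿ)

Therefore, the order from fastest to slowest is: A > B > C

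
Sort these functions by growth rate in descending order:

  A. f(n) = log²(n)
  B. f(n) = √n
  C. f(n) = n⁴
C > B > A

Comparing growth rates:
C = n⁴ is O(n⁴)
B = √n is O(√n)
A = log²(n) is O(log² n)

Therefore, the order from fastest to slowest is: C > B > A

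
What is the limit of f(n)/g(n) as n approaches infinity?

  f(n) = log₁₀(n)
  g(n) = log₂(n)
log(2)/log(10)

Since log₁₀(n) and log₂(n) have the same growth rate (O(log n)),
the ratio converges to a constant: log(2)/log(10).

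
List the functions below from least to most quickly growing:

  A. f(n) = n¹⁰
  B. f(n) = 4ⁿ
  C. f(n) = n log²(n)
C < A < B

Comparing growth rates:
C = n log²(n) is O(n log² n)
A = n¹⁰ is O(n¹⁰)
B = 4ⁿ is O(4ⁿ)

Therefore, the order from slowest to fastest is: C < A < B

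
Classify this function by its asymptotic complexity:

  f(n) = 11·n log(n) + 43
O(n log n)

The dominant term in 11·n log(n) + 43 is 11·n log(n), which is Θ(n log n).
Lower-order terms (43) are asymptotically negligible.
Constants are absorbed, so the tightest bound is O(n log n).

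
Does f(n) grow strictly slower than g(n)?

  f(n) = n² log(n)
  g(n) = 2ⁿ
True

f(n) = n² log(n) is O(n² log n), and g(n) = 2ⁿ is O(2ⁿ).
Since O(n² log n) grows strictly slower than O(2ⁿ), f(n) = o(g(n)) is true.
This means lim(n→∞) f(n)/g(n) = 0.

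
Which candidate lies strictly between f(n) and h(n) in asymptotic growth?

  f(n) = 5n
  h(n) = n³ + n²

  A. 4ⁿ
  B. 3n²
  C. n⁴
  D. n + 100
B

We need g(n) with 5n = o(g(n)) and g(n) = o(n³ + n²), i.e. O(n) ≺ g ≺ O(n³).
Check each option:
  A. 4ⁿ — O(4ⁿ) does not grow strictly slower than h(n)
  B. 3n² — O(n²) is strictly between O(n) and O(n³) ✓
  C. n⁴ — O(n⁴) does not grow strictly slower than h(n)
  D. n + 100 — O(n) does not grow strictly faster than f(n)

Only option B (3n²) lies strictly between.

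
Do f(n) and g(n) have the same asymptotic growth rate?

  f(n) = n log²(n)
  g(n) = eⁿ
False

f(n) = n log²(n) is O(n log² n), and g(n) = eⁿ is O(eⁿ).
Since they have different growth rates, f(n) = Θ(g(n)) is false.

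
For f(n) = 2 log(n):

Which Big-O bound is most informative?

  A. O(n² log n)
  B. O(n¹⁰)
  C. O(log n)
C

f(n) = 2 log(n) is O(log n).
All listed options are valid Big-O bounds (upper bounds),
but O(log n) is the tightest (smallest valid bound).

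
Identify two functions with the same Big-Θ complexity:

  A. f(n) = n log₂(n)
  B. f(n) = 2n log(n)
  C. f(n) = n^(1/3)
A and B

Examining each function:
  A. n log₂(n) is O(n log n)
  B. 2n log(n) is O(n log n)
  C. n^(1/3) is O(n^(1/3))

Functions A and B both have the same complexity class.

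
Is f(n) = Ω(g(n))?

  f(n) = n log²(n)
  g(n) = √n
True

f(n) = n log²(n) is O(n log² n), and g(n) = √n is O(√n).
Since O(n log² n) grows at least as fast as O(√n), f(n) = Ω(g(n)) is true.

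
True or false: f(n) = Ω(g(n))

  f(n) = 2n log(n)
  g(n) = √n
True

f(n) = 2n log(n) is O(n log n), and g(n) = √n is O(√n).
Since O(n log n) grows at least as fast as O(√n), f(n) = Ω(g(n)) is true.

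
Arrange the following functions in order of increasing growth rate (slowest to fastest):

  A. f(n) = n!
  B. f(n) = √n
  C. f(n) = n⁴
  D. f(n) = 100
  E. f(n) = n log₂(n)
D < B < E < C < A

Comparing growth rates:
D = 100 is O(1)
B = √n is O(√n)
E = n log₂(n) is O(n log n)
C = n⁴ is O(n⁴)
A = n! is O(n!)

Therefore, the order from slowest to fastest is: D < B < E < C < A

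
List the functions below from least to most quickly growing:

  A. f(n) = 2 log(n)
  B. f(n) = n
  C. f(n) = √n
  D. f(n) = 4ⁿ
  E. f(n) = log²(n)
A < E < C < B < D

Comparing growth rates:
A = 2 log(n) is O(log n)
E = log²(n) is O(log² n)
C = √n is O(√n)
B = n is O(n)
D = 4ⁿ is O(4ⁿ)

Therefore, the order from slowest to fastest is: A < E < C < B < D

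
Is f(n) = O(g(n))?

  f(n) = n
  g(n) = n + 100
True

f(n) = n and g(n) = n + 100 are both O(n).
Big-O permits equal growth rates (f ≤ c·g for some c), so f(n) = O(g(n)) is true.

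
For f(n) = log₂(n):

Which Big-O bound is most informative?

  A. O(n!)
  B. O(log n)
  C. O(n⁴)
B

f(n) = log₂(n) is O(log n).
All listed options are valid Big-O bounds (upper bounds),
but O(log n) is the tightest (smallest valid bound).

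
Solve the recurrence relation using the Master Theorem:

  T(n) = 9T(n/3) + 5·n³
Θ(n³)

Master Theorem: a = 9, b = 3, f(n) = 5·n³.
Compute the critical exponent d = log₃(9) = 2.
Compare f(n) = Θ(n³) against n^d:
  k = 3 > d = 2, so f(n) = Ω(n^(d+ε)) — Case 3.
  Regularity: a·(n/b)^3/n^3 = a/b^3 = 9/27 < 1 ✓.
  The top-level work dominates: T(n) = Θ(f(n)) = Θ(n³).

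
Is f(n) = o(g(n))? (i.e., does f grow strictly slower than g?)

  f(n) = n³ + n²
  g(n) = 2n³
False

f(n) = n³ + n² is O(n³), and g(n) = 2n³ is O(n³).
Since they have the same growth rate, f(n) = o(g(n)) is false.
(f = o(g) requires f to grow strictly slower, not equal.)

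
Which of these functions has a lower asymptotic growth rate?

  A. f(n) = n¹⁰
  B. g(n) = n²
B

f(n) = n¹⁰ is O(n¹⁰), while g(n) = n² is O(n²).
Since O(n²) grows slower than O(n¹⁰), g(n) is dominated.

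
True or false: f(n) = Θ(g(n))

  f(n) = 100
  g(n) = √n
False

f(n) = 100 is O(1), and g(n) = √n is O(√n).
Since they have different growth rates, f(n) = Θ(g(n)) is false.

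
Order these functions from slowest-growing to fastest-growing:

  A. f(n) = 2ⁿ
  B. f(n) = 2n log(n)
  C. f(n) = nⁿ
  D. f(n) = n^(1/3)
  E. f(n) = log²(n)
E < D < B < A < C

Comparing growth rates:
E = log²(n) is O(log² n)
D = n^(1/3) is O(n^(1/3))
B = 2n log(n) is O(n log n)
A = 2ⁿ is O(2ⁿ)
C = nⁿ is O(nⁿ)

Therefore, the order from slowest to fastest is: E < D < B < A < C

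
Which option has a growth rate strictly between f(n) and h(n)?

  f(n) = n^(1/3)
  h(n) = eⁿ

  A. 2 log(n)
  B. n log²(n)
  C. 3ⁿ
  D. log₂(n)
B

We need g(n) with n^(1/3) = o(g(n)) and g(n) = o(eⁿ), i.e. O(n^(1/3)) ≺ g ≺ O(eⁿ).
Check each option:
  A. 2 log(n) — O(log n) does not grow strictly faster than f(n)
  B. n log²(n) — O(n log² n) is strictly between O(n^(1/3)) and O(eⁿ) ✓
  C. 3ⁿ — O(3ⁿ) does not grow strictly slower than h(n)
  D. log₂(n) — O(log n) does not grow strictly faster than f(n)

Only option B (n log²(n)) lies strictly between.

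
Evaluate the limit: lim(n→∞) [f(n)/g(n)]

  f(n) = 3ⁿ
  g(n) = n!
0

Since 3ⁿ (O(3ⁿ)) grows slower than n! (O(n!)),
the ratio f(n)/g(n) → 0 as n → ∞.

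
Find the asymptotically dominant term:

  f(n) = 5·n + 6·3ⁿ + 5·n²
6·3ⁿ

Looking at each term:
  - 5·n is O(n)
  - 6·3ⁿ is O(3ⁿ)
  - 5·n² is O(n²)

The term 6·3ⁿ (O(3ⁿ)) grows fastest and dominates all others.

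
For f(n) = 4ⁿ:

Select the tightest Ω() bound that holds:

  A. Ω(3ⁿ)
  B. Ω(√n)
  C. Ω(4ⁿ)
C

f(n) = 4ⁿ is Ω(4ⁿ).
All listed options are valid Big-Ω bounds (lower bounds),
but Ω(4ⁿ) is the tightest (largest valid bound).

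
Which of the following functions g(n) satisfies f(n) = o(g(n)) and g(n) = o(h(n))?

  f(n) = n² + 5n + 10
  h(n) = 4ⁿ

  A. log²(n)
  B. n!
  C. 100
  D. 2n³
D

We need g(n) with n² + 5n + 10 = o(g(n)) and g(n) = o(4ⁿ), i.e. O(n²) ≺ g ≺ O(4ⁿ).
Check each option:
  A. log²(n) — O(log² n) does not grow strictly faster than f(n)
  B. n! — O(n!) does not grow strictly slower than h(n)
  C. 100 — O(1) does not grow strictly faster than f(n)
  D. 2n³ — O(n³) is strictly between O(n²) and O(4ⁿ) ✓

Only option D (2n³) lies strictly between.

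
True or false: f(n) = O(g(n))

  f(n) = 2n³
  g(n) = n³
True

f(n) = 2n³ and g(n) = n³ are both O(n³).
Big-O permits equal growth rates (f ≤ c·g for some c), so f(n) = O(g(n)) is true.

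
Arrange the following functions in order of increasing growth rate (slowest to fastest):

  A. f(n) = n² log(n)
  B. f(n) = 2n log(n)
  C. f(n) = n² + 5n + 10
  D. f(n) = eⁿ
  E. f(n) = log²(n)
E < B < C < A < D

Comparing growth rates:
E = log²(n) is O(log² n)
B = 2n log(n) is O(n log n)
C = n² + 5n + 10 is O(n²)
A = n² log(n) is O(n² log n)
D = eⁿ is O(eⁿ)

Therefore, the order from slowest to fastest is: E < B < C < A < D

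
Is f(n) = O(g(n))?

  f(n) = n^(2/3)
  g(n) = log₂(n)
False

f(n) = n^(2/3) is O(n^(2/3)), and g(n) = log₂(n) is O(log n).
Since O(n^(2/3)) grows faster than O(log n), f(n) = O(g(n)) is false.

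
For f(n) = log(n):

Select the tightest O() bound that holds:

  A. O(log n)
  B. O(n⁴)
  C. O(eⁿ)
A

f(n) = log(n) is O(log n).
All listed options are valid Big-O bounds (upper bounds),
but O(log n) is the tightest (smallest valid bound).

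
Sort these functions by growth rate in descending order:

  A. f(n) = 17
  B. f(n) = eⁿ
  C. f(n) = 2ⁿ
B > C > A

Comparing growth rates:
B = eⁿ is O(eⁿ)
C = 2ⁿ is O(2ⁿ)
A = 17 is O(1)

Therefore, the order from fastest to slowest is: B > C > A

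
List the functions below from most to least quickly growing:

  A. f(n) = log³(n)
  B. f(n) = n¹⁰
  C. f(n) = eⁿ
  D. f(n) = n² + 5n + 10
C > B > D > A

Comparing growth rates:
C = eⁿ is O(eⁿ)
B = n¹⁰ is O(n¹⁰)
D = n² + 5n + 10 is O(n²)
A = log³(n) is O(log³ n)

Therefore, the order from fastest to slowest is: C > B > D > A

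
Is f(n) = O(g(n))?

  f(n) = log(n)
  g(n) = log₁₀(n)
True

f(n) = log(n) and g(n) = log₁₀(n) are both O(log n).
Big-O permits equal growth rates (f ≤ c·g for some c), so f(n) = O(g(n)) is true.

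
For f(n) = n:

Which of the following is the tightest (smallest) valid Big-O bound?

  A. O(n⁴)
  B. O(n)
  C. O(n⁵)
B

f(n) = n is O(n).
All listed options are valid Big-O bounds (upper bounds),
but O(n) is the tightest (smallest valid bound).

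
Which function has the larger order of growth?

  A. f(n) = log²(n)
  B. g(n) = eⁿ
B

f(n) = log²(n) is O(log² n), while g(n) = eⁿ is O(eⁿ).
Since O(eⁿ) grows faster than O(log² n), g(n) dominates.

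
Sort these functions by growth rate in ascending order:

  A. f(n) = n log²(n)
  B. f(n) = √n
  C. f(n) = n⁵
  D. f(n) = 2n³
B < A < D < C

Comparing growth rates:
B = √n is O(√n)
A = n log²(n) is O(n log² n)
D = 2n³ is O(n³)
C = n⁵ is O(n⁵)

Therefore, the order from slowest to fastest is: B < A < D < C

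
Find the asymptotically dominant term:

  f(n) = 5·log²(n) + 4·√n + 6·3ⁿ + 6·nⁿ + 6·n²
6·nⁿ

Looking at each term:
  - 5·log²(n) is O(log² n)
  - 4·√n is O(√n)
  - 6·3ⁿ is O(3ⁿ)
  - 6·nⁿ is O(nⁿ)
  - 6·n² is O(n²)

The term 6·nⁿ (O(nⁿ)) grows fastest and dominates all others.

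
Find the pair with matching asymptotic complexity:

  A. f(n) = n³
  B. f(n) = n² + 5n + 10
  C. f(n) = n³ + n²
A and C

Examining each function:
  A. n³ is O(n³)
  B. n² + 5n + 10 is O(n²)
  C. n³ + n² is O(n³)

Functions A and C both have the same complexity class.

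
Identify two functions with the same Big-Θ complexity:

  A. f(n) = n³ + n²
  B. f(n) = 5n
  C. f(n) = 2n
B and C

Examining each function:
  A. n³ + n² is O(n³)
  B. 5n is O(n)
  C. 2n is O(n)

Functions B and C both have the same complexity class.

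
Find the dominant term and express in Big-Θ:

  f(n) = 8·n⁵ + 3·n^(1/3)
Θ(n⁵)

Order the terms by growth rate: 3·n^(1/3) ≺ 8·n⁵.
The fastest-growing term 8·n⁵ dominates as n → ∞; dropping its constant factor gives Θ(n⁵).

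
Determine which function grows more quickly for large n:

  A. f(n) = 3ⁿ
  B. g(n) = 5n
A

f(n) = 3ⁿ is O(3ⁿ), while g(n) = 5n is O(n).
Since O(3ⁿ) grows faster than O(n), f(n) dominates.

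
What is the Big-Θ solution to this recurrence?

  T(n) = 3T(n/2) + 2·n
Θ(n^log₂(3))

Master Theorem: a = 3, b = 2, f(n) = 2·n.
Compute the critical exponent d = log₂(3) = 1.585.
Compare f(n) = Θ(n) against n^d:
  k = 1 < d = 1.585, so f(n) = O(n^(d-ε)) — Case 1.
  The recursion cost dominates: T(n) = Θ(n^d) = Θ(n^log₂(3)).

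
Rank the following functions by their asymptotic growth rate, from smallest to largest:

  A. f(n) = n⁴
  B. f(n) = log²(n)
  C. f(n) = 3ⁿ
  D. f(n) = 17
D < B < A < C

Comparing growth rates:
D = 17 is O(1)
B = log²(n) is O(log² n)
A = n⁴ is O(n⁴)
C = 3ⁿ is O(3ⁿ)

Therefore, the order from slowest to fastest is: D < B < A < C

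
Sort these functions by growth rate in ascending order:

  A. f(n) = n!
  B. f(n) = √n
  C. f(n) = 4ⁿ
B < C < A

Comparing growth rates:
B = √n is O(√n)
C = 4ⁿ is O(4ⁿ)
A = n! is O(n!)

Therefore, the order from slowest to fastest is: B < C < A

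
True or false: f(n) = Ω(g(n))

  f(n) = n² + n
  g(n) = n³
False

f(n) = n² + n is O(n²), and g(n) = n³ is O(n³).
Since O(n²) grows slower than O(n³), f(n) = Ω(g(n)) is false.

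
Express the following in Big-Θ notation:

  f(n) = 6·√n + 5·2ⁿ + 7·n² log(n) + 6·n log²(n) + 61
Θ(2ⁿ)

Order the terms by growth rate: 61 ≺ 6·√n ≺ 6·n log²(n) ≺ 7·n² log(n) ≺ 5·2ⁿ.
The fastest-growing term 5·2ⁿ dominates as n → ∞; dropping its constant factor gives Θ(2ⁿ).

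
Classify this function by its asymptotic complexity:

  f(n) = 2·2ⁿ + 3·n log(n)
O(2ⁿ)

The dominant term in 2·2ⁿ + 3·n log(n) is 2·2ⁿ, which is Θ(2ⁿ).
Lower-order terms (3·n log(n)) are asymptotically negligible.
Constants are absorbed, so the tightest bound is O(2ⁿ).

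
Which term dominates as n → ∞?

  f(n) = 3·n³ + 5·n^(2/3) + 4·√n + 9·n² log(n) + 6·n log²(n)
3·n³

Looking at each term:
  - 3·n³ is O(n³)
  - 5·n^(2/3) is O(n^(2/3))
  - 4·√n is O(√n)
  - 9·n² log(n) is O(n² log n)
  - 6·n log²(n) is O(n log² n)

The term 3·n³ (O(n³)) grows fastest and dominates all others.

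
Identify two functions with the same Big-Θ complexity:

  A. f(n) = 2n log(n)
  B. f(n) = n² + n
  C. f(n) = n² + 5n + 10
B and C

Examining each function:
  A. 2n log(n) is O(n log n)
  B. n² + n is O(n²)
  C. n² + 5n + 10 is O(n²)

Functions B and C both have the same complexity class.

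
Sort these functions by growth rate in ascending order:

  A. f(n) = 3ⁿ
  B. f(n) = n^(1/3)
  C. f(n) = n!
B < A < C

Comparing growth rates:
B = n^(1/3) is O(n^(1/3))
A = 3ⁿ is O(3ⁿ)
C = n! is O(n!)

Therefore, the order from slowest to fastest is: B < A < C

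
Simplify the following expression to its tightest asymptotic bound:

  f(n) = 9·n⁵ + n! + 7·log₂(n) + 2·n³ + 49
Θ(n!)

Order the terms by growth rate: 49 ≺ 7·log₂(n) ≺ 2·n³ ≺ 9·n⁵ ≺ n!.
The fastest-growing term n! dominates as n → ∞; dropping its constant factor gives Θ(n!).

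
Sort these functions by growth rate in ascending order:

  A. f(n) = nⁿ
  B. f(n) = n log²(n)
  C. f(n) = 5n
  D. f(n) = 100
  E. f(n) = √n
D < E < C < B < A

Comparing growth rates:
D = 100 is O(1)
E = √n is O(√n)
C = 5n is O(n)
B = n log²(n) is O(n log² n)
A = nⁿ is O(nⁿ)

Therefore, the order from slowest to fastest is: D < E < C < B < A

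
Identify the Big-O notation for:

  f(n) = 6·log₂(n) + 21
O(log n)

The dominant term in 6·log₂(n) + 21 is 6·log₂(n), which is Θ(log n).
Lower-order terms (21) are asymptotically negligible.
Constants are absorbed, so the tightest bound is O(log n).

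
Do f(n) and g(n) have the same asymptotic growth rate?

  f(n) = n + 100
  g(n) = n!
False

f(n) = n + 100 is O(n), and g(n) = n! is O(n!).
Since they have different growth rates, f(n) = Θ(g(n)) is false.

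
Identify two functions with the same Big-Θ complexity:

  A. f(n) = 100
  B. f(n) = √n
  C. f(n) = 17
A and C

Examining each function:
  A. 100 is O(1)
  B. √n is O(√n)
  C. 17 is O(1)

Functions A and C both have the same complexity class.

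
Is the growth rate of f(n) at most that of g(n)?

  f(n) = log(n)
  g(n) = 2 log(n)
True

f(n) = log(n) and g(n) = 2 log(n) are both O(log n).
Big-O permits equal growth rates (f ≤ c·g for some c), so f(n) = O(g(n)) is true.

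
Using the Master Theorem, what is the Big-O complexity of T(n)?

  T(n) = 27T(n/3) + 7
Θ(n³)

Master Theorem: a = 27, b = 3, f(n) = 7.
Compute the critical exponent d = log₃(27) = 3.
Compare f(n) = Θ(1) against n^d:
  k = 0 < d = 3, so f(n) = O(n^(d-ε)) — Case 1.
  The recursion cost dominates: T(n) = Θ(n^d) = Θ(n³).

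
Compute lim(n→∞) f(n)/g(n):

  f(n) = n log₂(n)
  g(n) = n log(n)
1/log(2)

Since n log₂(n) and n log(n) have the same growth rate (O(n log n)),
the ratio converges to a constant: 1/log(2).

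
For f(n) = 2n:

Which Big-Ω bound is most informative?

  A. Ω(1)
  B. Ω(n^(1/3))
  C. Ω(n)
C

f(n) = 2n is Ω(n).
All listed options are valid Big-Ω bounds (lower bounds),
but Ω(n) is the tightest (largest valid bound).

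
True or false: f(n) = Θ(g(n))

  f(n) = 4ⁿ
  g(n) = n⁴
False

f(n) = 4ⁿ is O(4ⁿ), and g(n) = n⁴ is O(n⁴).
Since they have different growth rates, f(n) = Θ(g(n)) is false.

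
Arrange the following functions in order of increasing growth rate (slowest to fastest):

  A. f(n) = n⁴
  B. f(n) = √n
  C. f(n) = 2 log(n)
C < B < A

Comparing growth rates:
C = 2 log(n) is O(log n)
B = √n is O(√n)
A = n⁴ is O(n⁴)

Therefore, the order from slowest to fastest is: C < B < A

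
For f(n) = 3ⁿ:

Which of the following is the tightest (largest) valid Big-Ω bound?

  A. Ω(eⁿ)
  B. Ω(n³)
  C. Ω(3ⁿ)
C

f(n) = 3ⁿ is Ω(3ⁿ).
All listed options are valid Big-Ω bounds (lower bounds),
but Ω(3ⁿ) is the tightest (largest valid bound).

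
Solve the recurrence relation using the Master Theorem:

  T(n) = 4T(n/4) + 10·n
Θ(n log n)

Master Theorem: a = 4, b = 4, f(n) = 10·n.
Compute the critical exponent d = log₄(4) = 1.
Compare f(n) = Θ(n) against n^d:
  k = 1 = d, so f(n) = Θ(n^d) — Case 2.
  Work is balanced across levels: T(n) = Θ(n^d log n) = Θ(n log n).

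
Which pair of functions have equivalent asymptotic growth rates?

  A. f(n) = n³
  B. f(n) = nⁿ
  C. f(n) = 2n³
A and C

Examining each function:
  A. n³ is O(n³)
  B. nⁿ is O(nⁿ)
  C. 2n³ is O(n³)

Functions A and C both have the same complexity class.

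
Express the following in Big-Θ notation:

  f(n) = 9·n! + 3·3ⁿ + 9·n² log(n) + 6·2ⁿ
Θ(n!)

Order the terms by growth rate: 9·n² log(n) ≺ 6·2ⁿ ≺ 3·3ⁿ ≺ 9·n!.
The fastest-growing term 9·n! dominates as n → ∞; dropping its constant factor gives Θ(n!).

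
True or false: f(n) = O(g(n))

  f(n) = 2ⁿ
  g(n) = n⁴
False

f(n) = 2ⁿ is O(2ⁿ), and g(n) = n⁴ is O(n⁴).
Since O(2ⁿ) grows faster than O(n⁴), f(n) = O(g(n)) is false.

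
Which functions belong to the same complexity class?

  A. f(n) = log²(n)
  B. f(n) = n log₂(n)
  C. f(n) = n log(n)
B and C

Examining each function:
  A. log²(n) is O(log² n)
  B. n log₂(n) is O(n log n)
  C. n log(n) is O(n log n)

Functions B and C both have the same complexity class.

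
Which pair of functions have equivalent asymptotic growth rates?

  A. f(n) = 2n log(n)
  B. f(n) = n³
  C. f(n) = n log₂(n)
A and C

Examining each function:
  A. 2n log(n) is O(n log n)
  B. n³ is O(n³)
  C. n log₂(n) is O(n log n)

Functions A and C both have the same complexity class.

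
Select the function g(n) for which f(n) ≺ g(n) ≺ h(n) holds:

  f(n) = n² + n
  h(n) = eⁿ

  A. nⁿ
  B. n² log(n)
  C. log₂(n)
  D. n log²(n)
B

We need g(n) with n² + n = o(g(n)) and g(n) = o(eⁿ), i.e. O(n²) ≺ g ≺ O(eⁿ).
Check each option:
  A. nⁿ — O(nⁿ) does not grow strictly slower than h(n)
  B. n² log(n) — O(n² log n) is strictly between O(n²) and O(eⁿ) ✓
  C. log₂(n) — O(log n) does not grow strictly faster than f(n)
  D. n log²(n) — O(n log² n) does not grow strictly faster than f(n)

Only option B (n² log(n)) lies strictly between.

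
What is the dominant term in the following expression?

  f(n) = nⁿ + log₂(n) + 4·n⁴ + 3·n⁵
nⁿ

Looking at each term:
  - nⁿ is O(nⁿ)
  - log₂(n) is O(log n)
  - 4·n⁴ is O(n⁴)
  - 3·n⁵ is O(n⁵)

The term nⁿ (O(nⁿ)) grows fastest and dominates all others.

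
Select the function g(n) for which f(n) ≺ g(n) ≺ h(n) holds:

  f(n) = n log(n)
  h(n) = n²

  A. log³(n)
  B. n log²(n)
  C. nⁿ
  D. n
B

We need g(n) with n log(n) = o(g(n)) and g(n) = o(n²), i.e. O(n log n) ≺ g ≺ O(n²).
Check each option:
  A. log³(n) — O(log³ n) does not grow strictly faster than f(n)
  B. n log²(n) — O(n log² n) is strictly between O(n log n) and O(n²) ✓
  C. nⁿ — O(nⁿ) does not grow strictly slower than h(n)
  D. n — O(n) does not grow strictly faster than f(n)

Only option B (n log²(n)) lies strictly between.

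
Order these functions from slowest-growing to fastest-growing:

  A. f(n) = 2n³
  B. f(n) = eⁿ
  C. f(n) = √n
C < A < B

Comparing growth rates:
C = √n is O(√n)
A = 2n³ is O(n³)
B = eⁿ is O(eⁿ)

Therefore, the order from slowest to fastest is: C < A < B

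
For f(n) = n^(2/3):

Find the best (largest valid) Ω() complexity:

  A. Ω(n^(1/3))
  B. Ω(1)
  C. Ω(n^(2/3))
C

f(n) = n^(2/3) is Ω(n^(2/3)).
All listed options are valid Big-Ω bounds (lower bounds),
but Ω(n^(2/3)) is the tightest (largest valid bound).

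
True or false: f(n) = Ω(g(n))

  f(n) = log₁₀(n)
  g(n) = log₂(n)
True

f(n) = log₁₀(n) and g(n) = log₂(n) are both O(log n).
Big-Ω permits equal growth rates (f ≥ c·g for some c > 0), so f(n) = Ω(g(n)) is true.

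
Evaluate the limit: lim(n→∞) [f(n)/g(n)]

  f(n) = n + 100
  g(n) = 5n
1/5

Since n + 100 and 5n have the same growth rate (O(n)),
the ratio converges to a constant: 1/5.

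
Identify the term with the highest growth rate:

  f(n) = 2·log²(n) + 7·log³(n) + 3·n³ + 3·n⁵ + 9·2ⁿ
9·2ⁿ

Looking at each term:
  - 2·log²(n) is O(log² n)
  - 7·log³(n) is O(log³ n)
  - 3·n³ is O(n³)
  - 3·n⁵ is O(n⁵)
  - 9·2ⁿ is O(2ⁿ)

The term 9·2ⁿ (O(2ⁿ)) grows fastest and dominates all others.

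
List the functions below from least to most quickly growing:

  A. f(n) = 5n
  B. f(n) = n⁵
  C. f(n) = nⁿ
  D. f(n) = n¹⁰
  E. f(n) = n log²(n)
A < E < B < D < C

Comparing growth rates:
A = 5n is O(n)
E = n log²(n) is O(n log² n)
B = n⁵ is O(n⁵)
D = n¹⁰ is O(n¹⁰)
C = nⁿ is O(nⁿ)

Therefore, the order from slowest to fastest is: A < E < B < D < C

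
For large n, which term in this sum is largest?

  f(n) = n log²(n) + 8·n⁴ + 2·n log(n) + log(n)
8·n⁴

Looking at each term:
  - n log²(n) is O(n log² n)
  - 8·n⁴ is O(n⁴)
  - 2·n log(n) is O(n log n)
  - log(n) is O(log n)

The term 8·n⁴ (O(n⁴)) grows fastest and dominates all others.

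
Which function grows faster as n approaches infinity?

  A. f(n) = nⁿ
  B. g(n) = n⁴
A

f(n) = nⁿ is O(nⁿ), while g(n) = n⁴ is O(n⁴).
Since O(nⁿ) grows faster than O(n⁴), f(n) dominates.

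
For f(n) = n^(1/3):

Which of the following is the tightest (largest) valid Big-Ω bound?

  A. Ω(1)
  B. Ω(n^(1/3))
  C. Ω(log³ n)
B

f(n) = n^(1/3) is Ω(n^(1/3)).
All listed options are valid Big-Ω bounds (lower bounds),
but Ω(n^(1/3)) is the tightest (largest valid bound).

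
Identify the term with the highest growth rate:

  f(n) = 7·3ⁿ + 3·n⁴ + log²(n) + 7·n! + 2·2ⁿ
7·n!

Looking at each term:
  - 7·3ⁿ is O(3ⁿ)
  - 3·n⁴ is O(n⁴)
  - log²(n) is O(log² n)
  - 7·n! is O(n!)
  - 2·2ⁿ is O(2ⁿ)

The term 7·n! (O(n!)) grows fastest and dominates all others.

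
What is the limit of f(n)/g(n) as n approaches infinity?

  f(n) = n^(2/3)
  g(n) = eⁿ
0

Since n^(2/3) (O(n^(2/3))) grows slower than eⁿ (O(eⁿ)),
the ratio f(n)/g(n) → 0 as n → ∞.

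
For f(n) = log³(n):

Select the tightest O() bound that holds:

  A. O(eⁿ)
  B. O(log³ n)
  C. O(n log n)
B

f(n) = log³(n) is O(log³ n).
All listed options are valid Big-O bounds (upper bounds),
but O(log³ n) is the tightest (smallest valid bound).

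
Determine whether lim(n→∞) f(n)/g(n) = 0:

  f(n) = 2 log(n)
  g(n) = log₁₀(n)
False

f(n) = 2 log(n) is O(log n), and g(n) = log₁₀(n) is O(log n).
Since they have the same growth rate, f(n) = o(g(n)) is false.
(f = o(g) requires f to grow strictly slower, not equal.)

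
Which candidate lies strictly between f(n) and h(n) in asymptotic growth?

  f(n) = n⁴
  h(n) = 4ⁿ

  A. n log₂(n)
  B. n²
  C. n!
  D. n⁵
D

We need g(n) with n⁴ = o(g(n)) and g(n) = o(4ⁿ), i.e. O(n⁴) ≺ g ≺ O(4ⁿ).
Check each option:
  A. n log₂(n) — O(n log n) does not grow strictly faster than f(n)
  B. n² — O(n²) does not grow strictly faster than f(n)
  C. n! — O(n!) does not grow strictly slower than h(n)
  D. n⁵ — O(n⁵) is strictly between O(n⁴) and O(4ⁿ) ✓

Only option D (n⁵) lies strictly between.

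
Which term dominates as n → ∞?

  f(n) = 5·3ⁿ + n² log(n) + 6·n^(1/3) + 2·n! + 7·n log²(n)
2·n!

Looking at each term:
  - 5·3ⁿ is O(3ⁿ)
  - n² log(n) is O(n² log n)
  - 6·n^(1/3) is O(n^(1/3))
  - 2·n! is O(n!)
  - 7·n log²(n) is O(n log² n)

The term 2·n! (O(n!)) grows fastest and dominates all others.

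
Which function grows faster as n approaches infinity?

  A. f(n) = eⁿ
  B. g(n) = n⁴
A

f(n) = eⁿ is O(eⁿ), while g(n) = n⁴ is O(n⁴).
Since O(eⁿ) grows faster than O(n⁴), f(n) dominates.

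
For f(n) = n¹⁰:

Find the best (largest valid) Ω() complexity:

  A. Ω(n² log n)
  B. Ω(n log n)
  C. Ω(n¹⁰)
C

f(n) = n¹⁰ is Ω(n¹⁰).
All listed options are valid Big-Ω bounds (lower bounds),
but Ω(n¹⁰) is the tightest (largest valid bound).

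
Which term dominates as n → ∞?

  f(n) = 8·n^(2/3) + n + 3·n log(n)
3·n log(n)

Looking at each term:
  - 8·n^(2/3) is O(n^(2/3))
  - n is O(n)
  - 3·n log(n) is O(n log n)

The term 3·n log(n) (O(n log n)) grows fastest and dominates all others.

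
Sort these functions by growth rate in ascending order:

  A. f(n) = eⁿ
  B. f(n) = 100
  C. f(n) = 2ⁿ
B < C < A

Comparing growth rates:
B = 100 is O(1)
C = 2ⁿ is O(2ⁿ)
A = eⁿ is O(eⁿ)

Therefore, the order from slowest to fastest is: B < C < A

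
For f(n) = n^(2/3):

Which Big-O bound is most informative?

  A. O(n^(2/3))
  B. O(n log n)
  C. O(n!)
A

f(n) = n^(2/3) is O(n^(2/3)).
All listed options are valid Big-O bounds (upper bounds),
but O(n^(2/3)) is the tightest (smallest valid bound).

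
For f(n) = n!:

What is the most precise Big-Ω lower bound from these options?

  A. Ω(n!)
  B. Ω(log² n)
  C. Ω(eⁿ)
A

f(n) = n! is Ω(n!).
All listed options are valid Big-Ω bounds (lower bounds),
but Ω(n!) is the tightest (largest valid bound).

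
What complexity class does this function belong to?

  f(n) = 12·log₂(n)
O(log n)

The dominant term in 12·log₂(n) is 12·log₂(n), which is Θ(log n).
Constants are absorbed, so the tightest bound is O(log n).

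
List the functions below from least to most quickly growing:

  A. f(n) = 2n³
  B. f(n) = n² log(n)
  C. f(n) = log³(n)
C < B < A

Comparing growth rates:
C = log³(n) is O(log³ n)
B = n² log(n) is O(n² log n)
A = 2n³ is O(n³)

Therefore, the order from slowest to fastest is: C < B < A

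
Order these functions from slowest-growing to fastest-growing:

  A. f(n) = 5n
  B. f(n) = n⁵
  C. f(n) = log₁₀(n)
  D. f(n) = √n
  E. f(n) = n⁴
C < D < A < E < B

Comparing growth rates:
C = log₁₀(n) is O(log n)
D = √n is O(√n)
A = 5n is O(n)
E = n⁴ is O(n⁴)
B = n⁵ is O(n⁵)

Therefore, the order from slowest to fastest is: C < D < A < E < B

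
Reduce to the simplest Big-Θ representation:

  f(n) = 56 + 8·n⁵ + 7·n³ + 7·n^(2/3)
Θ(n⁵)

Order the terms by growth rate: 56 ≺ 7·n^(2/3) ≺ 7·n³ ≺ 8·n⁵.
The fastest-growing term 8·n⁵ dominates as n → ∞; dropping its constant factor gives Θ(n⁵).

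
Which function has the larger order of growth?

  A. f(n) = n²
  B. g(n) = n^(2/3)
A

f(n) = n² is O(n²), while g(n) = n^(2/3) is O(n^(2/3)).
Since O(n²) grows faster than O(n^(2/3)), f(n) dominates.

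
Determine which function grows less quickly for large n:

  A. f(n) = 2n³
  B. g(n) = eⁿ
A

f(n) = 2n³ is O(n³), while g(n) = eⁿ is O(eⁿ).
Since O(n³) grows slower than O(eⁿ), f(n) is dominated.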